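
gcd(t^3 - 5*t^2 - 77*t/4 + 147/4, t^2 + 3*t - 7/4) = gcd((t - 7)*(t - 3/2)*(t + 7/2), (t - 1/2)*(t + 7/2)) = t + 7/2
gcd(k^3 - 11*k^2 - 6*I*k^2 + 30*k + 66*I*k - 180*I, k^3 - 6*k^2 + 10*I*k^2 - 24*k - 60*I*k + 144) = k - 6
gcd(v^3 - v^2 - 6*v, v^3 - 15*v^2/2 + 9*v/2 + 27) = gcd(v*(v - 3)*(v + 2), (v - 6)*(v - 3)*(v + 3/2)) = v - 3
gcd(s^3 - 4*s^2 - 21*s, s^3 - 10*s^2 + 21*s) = s^2 - 7*s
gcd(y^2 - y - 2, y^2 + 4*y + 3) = y + 1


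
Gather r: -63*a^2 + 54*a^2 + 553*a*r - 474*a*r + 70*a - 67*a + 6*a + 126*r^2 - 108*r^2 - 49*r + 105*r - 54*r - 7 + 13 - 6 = -9*a^2 + 9*a + 18*r^2 + r*(79*a + 2)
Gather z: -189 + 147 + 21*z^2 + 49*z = 21*z^2 + 49*z - 42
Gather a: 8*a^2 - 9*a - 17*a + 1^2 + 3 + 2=8*a^2 - 26*a + 6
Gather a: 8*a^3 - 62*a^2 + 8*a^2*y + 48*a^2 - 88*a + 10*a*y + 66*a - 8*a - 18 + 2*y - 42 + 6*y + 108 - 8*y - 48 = 8*a^3 + a^2*(8*y - 14) + a*(10*y - 30)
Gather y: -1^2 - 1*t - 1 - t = -2*t - 2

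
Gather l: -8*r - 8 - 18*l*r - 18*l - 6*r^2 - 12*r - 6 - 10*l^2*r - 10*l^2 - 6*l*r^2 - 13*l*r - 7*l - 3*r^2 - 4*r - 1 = l^2*(-10*r - 10) + l*(-6*r^2 - 31*r - 25) - 9*r^2 - 24*r - 15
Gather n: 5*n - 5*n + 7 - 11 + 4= 0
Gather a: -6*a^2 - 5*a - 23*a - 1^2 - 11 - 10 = -6*a^2 - 28*a - 22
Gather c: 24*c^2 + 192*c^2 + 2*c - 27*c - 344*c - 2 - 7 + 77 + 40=216*c^2 - 369*c + 108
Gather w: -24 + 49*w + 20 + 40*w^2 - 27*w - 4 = 40*w^2 + 22*w - 8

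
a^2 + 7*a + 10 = (a + 2)*(a + 5)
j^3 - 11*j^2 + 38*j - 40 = (j - 5)*(j - 4)*(j - 2)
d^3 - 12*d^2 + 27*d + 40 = (d - 8)*(d - 5)*(d + 1)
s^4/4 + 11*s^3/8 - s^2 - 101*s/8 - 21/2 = (s/4 + 1)*(s - 3)*(s + 1)*(s + 7/2)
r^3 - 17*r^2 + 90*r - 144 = (r - 8)*(r - 6)*(r - 3)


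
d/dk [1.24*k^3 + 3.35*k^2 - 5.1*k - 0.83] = 3.72*k^2 + 6.7*k - 5.1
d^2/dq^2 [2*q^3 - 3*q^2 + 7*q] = 12*q - 6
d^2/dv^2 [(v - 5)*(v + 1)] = 2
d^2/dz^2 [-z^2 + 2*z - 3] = -2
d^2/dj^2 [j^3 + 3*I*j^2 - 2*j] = 6*j + 6*I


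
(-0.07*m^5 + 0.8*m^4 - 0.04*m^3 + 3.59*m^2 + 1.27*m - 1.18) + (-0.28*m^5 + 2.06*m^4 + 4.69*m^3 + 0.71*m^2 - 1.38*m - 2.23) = -0.35*m^5 + 2.86*m^4 + 4.65*m^3 + 4.3*m^2 - 0.11*m - 3.41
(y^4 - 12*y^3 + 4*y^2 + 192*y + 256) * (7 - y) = -y^5 + 19*y^4 - 88*y^3 - 164*y^2 + 1088*y + 1792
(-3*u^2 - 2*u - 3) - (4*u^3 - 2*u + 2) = -4*u^3 - 3*u^2 - 5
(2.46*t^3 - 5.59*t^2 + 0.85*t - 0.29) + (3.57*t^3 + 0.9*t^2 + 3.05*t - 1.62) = 6.03*t^3 - 4.69*t^2 + 3.9*t - 1.91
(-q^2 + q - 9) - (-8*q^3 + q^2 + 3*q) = 8*q^3 - 2*q^2 - 2*q - 9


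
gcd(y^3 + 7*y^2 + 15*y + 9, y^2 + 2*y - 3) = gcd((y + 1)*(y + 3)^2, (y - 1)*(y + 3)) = y + 3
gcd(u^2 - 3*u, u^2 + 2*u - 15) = u - 3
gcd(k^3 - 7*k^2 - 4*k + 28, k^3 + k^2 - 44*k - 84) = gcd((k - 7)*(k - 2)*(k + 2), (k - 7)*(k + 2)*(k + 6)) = k^2 - 5*k - 14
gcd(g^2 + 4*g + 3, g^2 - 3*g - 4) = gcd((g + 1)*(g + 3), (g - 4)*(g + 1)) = g + 1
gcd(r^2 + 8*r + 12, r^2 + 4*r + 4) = r + 2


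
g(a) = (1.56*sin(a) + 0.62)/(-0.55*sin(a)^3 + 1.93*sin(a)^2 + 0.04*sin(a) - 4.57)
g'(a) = (1.56*sin(a) + 0.62)*(1.65*sin(a)^2*cos(a) - 3.86*sin(a)*cos(a) - 0.04*cos(a))/(-0.55*sin(a)^3 + 1.93*sin(a)^2 + 0.04*sin(a) - 4.57)^2 + 1.56*cos(a)/(-0.55*sin(a)^3 + 1.93*sin(a)^2 + 0.04*sin(a) - 4.57)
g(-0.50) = 0.03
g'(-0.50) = -0.35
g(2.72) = -0.29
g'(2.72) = 0.42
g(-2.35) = 0.14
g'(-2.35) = 0.42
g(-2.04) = 0.29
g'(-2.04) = 0.49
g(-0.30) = -0.04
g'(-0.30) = -0.33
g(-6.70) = 0.00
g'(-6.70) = -0.34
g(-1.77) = 0.41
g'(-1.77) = 0.33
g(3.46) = -0.03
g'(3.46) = 0.33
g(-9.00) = 0.01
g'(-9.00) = 0.34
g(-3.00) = -0.09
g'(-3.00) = 0.33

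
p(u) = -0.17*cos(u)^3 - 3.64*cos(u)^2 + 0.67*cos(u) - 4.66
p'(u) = 0.51*sin(u)*cos(u)^2 + 7.28*sin(u)*cos(u) - 0.67*sin(u)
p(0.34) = -7.41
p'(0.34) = 2.22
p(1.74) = -4.88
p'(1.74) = -1.85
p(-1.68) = -4.78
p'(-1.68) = 1.45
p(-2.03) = -5.66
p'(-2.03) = 3.40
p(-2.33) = -6.79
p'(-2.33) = 3.95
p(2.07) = -5.80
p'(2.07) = -3.55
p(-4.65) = -4.72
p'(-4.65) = -1.12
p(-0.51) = -6.96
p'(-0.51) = -2.96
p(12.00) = -6.79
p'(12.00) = -3.13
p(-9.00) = -8.16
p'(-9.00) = 2.84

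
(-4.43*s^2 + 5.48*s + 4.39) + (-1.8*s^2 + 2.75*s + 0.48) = -6.23*s^2 + 8.23*s + 4.87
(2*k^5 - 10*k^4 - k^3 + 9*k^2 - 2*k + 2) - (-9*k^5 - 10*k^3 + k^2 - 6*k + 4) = 11*k^5 - 10*k^4 + 9*k^3 + 8*k^2 + 4*k - 2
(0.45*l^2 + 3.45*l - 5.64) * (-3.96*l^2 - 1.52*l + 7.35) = -1.782*l^4 - 14.346*l^3 + 20.3979*l^2 + 33.9303*l - 41.454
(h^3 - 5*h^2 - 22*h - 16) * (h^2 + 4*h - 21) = h^5 - h^4 - 63*h^3 + h^2 + 398*h + 336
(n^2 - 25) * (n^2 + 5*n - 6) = n^4 + 5*n^3 - 31*n^2 - 125*n + 150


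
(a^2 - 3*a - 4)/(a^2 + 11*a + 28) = (a^2 - 3*a - 4)/(a^2 + 11*a + 28)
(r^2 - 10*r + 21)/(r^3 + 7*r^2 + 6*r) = (r^2 - 10*r + 21)/(r*(r^2 + 7*r + 6))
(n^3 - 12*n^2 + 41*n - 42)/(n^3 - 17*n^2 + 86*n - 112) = (n - 3)/(n - 8)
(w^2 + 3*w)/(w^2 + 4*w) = (w + 3)/(w + 4)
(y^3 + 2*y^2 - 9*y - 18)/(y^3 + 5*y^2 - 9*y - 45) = (y + 2)/(y + 5)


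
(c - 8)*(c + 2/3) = c^2 - 22*c/3 - 16/3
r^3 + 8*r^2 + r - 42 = (r - 2)*(r + 3)*(r + 7)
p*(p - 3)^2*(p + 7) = p^4 + p^3 - 33*p^2 + 63*p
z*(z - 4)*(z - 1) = z^3 - 5*z^2 + 4*z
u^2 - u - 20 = (u - 5)*(u + 4)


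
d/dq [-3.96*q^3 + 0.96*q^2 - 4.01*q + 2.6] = -11.88*q^2 + 1.92*q - 4.01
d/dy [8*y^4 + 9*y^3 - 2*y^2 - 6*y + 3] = 32*y^3 + 27*y^2 - 4*y - 6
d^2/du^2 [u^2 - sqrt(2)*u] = 2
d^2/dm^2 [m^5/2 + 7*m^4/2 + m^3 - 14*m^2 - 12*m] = 10*m^3 + 42*m^2 + 6*m - 28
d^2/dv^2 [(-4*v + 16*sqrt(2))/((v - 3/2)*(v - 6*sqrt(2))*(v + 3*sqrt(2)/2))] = 192*(-4*v^5 + 6*v^4 + 50*sqrt(2)*v^4 - 465*v^3 - 73*sqrt(2)*v^3 + 396*sqrt(2)*v^2 + 864*v^2 - 1458*sqrt(2)*v + 2106*v - 1944 + 2673*sqrt(2))/(32*v^9 - 432*sqrt(2)*v^8 - 144*v^8 + 2376*v^7 + 1944*sqrt(2)*v^7 - 9828*v^6 + 6804*sqrt(2)*v^6 - 42282*sqrt(2)*v^5 - 24300*v^5 - 74358*sqrt(2)*v^4 + 167670*v^4 - 449064*v^3 + 597051*sqrt(2)*v^3 - 944784*sqrt(2)*v^2 + 971028*v^2 - 1259712*v + 472392*sqrt(2)*v + 629856)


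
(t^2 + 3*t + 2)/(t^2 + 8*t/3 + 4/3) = 3*(t + 1)/(3*t + 2)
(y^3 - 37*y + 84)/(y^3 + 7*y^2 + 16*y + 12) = (y^3 - 37*y + 84)/(y^3 + 7*y^2 + 16*y + 12)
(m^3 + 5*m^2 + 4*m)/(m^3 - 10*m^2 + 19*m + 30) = m*(m + 4)/(m^2 - 11*m + 30)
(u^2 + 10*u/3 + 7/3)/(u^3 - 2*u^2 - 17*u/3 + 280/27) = 9*(u + 1)/(9*u^2 - 39*u + 40)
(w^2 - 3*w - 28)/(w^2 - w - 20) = (w - 7)/(w - 5)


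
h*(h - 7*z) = h^2 - 7*h*z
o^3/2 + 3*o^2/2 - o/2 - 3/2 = (o/2 + 1/2)*(o - 1)*(o + 3)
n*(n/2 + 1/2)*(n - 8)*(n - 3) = n^4/2 - 5*n^3 + 13*n^2/2 + 12*n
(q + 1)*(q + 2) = q^2 + 3*q + 2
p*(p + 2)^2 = p^3 + 4*p^2 + 4*p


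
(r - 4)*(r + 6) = r^2 + 2*r - 24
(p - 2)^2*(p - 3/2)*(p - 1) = p^4 - 13*p^3/2 + 31*p^2/2 - 16*p + 6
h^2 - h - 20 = (h - 5)*(h + 4)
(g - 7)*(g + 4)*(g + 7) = g^3 + 4*g^2 - 49*g - 196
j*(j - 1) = j^2 - j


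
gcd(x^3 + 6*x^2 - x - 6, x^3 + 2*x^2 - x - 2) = x^2 - 1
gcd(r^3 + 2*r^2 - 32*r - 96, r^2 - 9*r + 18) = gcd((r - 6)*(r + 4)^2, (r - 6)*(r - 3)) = r - 6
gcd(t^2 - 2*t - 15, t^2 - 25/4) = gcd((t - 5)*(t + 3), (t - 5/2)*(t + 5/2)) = 1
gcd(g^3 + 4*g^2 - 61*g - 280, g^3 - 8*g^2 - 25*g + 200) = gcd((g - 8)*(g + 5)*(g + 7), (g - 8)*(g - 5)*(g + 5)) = g^2 - 3*g - 40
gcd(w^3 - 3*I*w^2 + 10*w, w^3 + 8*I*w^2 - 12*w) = w^2 + 2*I*w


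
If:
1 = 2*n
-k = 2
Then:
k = -2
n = 1/2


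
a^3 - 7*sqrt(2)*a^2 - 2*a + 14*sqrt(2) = (a - 7*sqrt(2))*(a - sqrt(2))*(a + sqrt(2))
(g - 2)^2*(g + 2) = g^3 - 2*g^2 - 4*g + 8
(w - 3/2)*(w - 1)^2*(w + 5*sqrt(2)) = w^4 - 7*w^3/2 + 5*sqrt(2)*w^3 - 35*sqrt(2)*w^2/2 + 4*w^2 - 3*w/2 + 20*sqrt(2)*w - 15*sqrt(2)/2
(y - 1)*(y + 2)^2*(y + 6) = y^4 + 9*y^3 + 18*y^2 - 4*y - 24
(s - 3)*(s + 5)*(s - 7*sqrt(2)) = s^3 - 7*sqrt(2)*s^2 + 2*s^2 - 14*sqrt(2)*s - 15*s + 105*sqrt(2)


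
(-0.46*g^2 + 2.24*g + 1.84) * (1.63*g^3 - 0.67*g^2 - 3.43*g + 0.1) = -0.7498*g^5 + 3.9594*g^4 + 3.0762*g^3 - 8.962*g^2 - 6.0872*g + 0.184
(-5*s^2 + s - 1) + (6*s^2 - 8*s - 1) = s^2 - 7*s - 2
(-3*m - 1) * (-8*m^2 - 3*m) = 24*m^3 + 17*m^2 + 3*m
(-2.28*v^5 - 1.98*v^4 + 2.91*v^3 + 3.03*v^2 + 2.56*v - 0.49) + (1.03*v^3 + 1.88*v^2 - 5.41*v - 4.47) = -2.28*v^5 - 1.98*v^4 + 3.94*v^3 + 4.91*v^2 - 2.85*v - 4.96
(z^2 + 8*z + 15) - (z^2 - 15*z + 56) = 23*z - 41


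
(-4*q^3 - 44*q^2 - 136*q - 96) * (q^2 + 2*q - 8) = -4*q^5 - 52*q^4 - 192*q^3 - 16*q^2 + 896*q + 768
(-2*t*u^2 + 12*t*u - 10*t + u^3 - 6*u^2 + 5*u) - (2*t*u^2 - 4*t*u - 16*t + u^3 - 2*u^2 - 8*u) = -4*t*u^2 + 16*t*u + 6*t - 4*u^2 + 13*u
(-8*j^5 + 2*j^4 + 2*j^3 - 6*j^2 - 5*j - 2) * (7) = -56*j^5 + 14*j^4 + 14*j^3 - 42*j^2 - 35*j - 14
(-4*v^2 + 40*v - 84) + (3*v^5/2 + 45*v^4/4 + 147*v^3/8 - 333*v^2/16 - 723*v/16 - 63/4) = 3*v^5/2 + 45*v^4/4 + 147*v^3/8 - 397*v^2/16 - 83*v/16 - 399/4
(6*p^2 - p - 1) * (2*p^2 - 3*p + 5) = 12*p^4 - 20*p^3 + 31*p^2 - 2*p - 5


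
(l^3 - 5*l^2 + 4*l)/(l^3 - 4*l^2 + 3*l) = (l - 4)/(l - 3)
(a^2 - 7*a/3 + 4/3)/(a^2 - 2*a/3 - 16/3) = (-3*a^2 + 7*a - 4)/(-3*a^2 + 2*a + 16)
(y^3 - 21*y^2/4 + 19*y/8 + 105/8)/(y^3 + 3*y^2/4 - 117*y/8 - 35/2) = (2*y^2 - 13*y + 21)/(2*y^2 - y - 28)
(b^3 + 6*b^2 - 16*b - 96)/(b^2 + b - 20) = (b^2 + 10*b + 24)/(b + 5)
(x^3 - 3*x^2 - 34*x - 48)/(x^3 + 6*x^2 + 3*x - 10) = (x^2 - 5*x - 24)/(x^2 + 4*x - 5)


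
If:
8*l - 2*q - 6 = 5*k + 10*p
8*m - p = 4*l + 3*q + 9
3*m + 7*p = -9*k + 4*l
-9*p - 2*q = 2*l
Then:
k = 156*q/2567 - 348/2567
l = 41*q/5134 + 2673/5134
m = 53*q/151 + 207/151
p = -575*q/2567 - 297/2567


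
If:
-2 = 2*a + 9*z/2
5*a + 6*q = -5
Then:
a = -9*z/4 - 1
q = 15*z/8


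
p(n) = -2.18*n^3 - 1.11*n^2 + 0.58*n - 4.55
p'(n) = -6.54*n^2 - 2.22*n + 0.58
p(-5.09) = 251.22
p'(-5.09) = -157.56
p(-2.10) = 9.53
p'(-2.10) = -23.60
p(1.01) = -7.34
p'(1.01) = -8.33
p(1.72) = -17.93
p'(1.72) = -22.59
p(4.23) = -186.96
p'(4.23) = -125.83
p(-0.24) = -4.72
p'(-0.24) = 0.74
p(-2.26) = 13.63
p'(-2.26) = -27.81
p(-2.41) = 18.12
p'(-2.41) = -32.05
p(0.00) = -4.55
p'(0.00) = 0.58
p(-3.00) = 42.58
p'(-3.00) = -51.62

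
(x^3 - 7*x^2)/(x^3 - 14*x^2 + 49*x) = x/(x - 7)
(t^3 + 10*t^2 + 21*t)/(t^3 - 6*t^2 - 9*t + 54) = t*(t + 7)/(t^2 - 9*t + 18)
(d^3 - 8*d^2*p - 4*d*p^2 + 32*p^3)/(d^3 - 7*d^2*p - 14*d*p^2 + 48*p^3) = (d + 2*p)/(d + 3*p)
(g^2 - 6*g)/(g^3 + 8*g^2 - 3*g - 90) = g*(g - 6)/(g^3 + 8*g^2 - 3*g - 90)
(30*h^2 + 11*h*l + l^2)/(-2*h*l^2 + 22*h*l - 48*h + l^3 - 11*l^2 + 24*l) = (-30*h^2 - 11*h*l - l^2)/(2*h*l^2 - 22*h*l + 48*h - l^3 + 11*l^2 - 24*l)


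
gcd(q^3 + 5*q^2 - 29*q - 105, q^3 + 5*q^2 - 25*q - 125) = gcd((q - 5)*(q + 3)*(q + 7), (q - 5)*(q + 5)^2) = q - 5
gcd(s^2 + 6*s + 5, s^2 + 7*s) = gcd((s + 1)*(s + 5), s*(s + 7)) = 1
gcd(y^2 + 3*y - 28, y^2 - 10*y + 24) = y - 4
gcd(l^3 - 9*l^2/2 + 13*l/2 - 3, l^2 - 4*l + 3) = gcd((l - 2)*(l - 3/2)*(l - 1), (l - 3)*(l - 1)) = l - 1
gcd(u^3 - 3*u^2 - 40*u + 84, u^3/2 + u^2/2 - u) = 1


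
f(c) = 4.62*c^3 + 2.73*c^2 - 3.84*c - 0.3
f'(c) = 13.86*c^2 + 5.46*c - 3.84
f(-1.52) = -4.38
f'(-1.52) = 19.88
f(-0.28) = 0.89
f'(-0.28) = -4.28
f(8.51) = 3012.01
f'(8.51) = 1046.37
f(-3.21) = -112.66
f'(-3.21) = 121.45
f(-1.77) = -10.57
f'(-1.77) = 29.92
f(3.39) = 198.04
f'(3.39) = 173.95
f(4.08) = 343.26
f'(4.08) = 249.16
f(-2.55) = -49.36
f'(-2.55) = 72.36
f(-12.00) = -7544.46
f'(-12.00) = 1926.48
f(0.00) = -0.30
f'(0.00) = -3.84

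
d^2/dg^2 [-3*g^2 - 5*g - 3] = -6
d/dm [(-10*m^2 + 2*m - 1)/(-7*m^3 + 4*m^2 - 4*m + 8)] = (-70*m^4 + 28*m^3 + 11*m^2 - 152*m + 12)/(49*m^6 - 56*m^5 + 72*m^4 - 144*m^3 + 80*m^2 - 64*m + 64)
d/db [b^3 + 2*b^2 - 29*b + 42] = 3*b^2 + 4*b - 29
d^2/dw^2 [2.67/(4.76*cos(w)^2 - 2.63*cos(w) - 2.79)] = (241.983168*(1 - cos(w)^2)^2 - 100.275588*cos(w)^3 + 281.294379*cos(w)^2 + 180.959517*cos(w) - 349.83675)/(-4.76*cos(w)^2 + 2.63*cos(w) + 2.79)^3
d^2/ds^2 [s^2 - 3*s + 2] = 2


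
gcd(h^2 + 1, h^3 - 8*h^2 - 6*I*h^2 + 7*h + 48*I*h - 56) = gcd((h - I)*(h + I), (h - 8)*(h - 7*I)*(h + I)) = h + I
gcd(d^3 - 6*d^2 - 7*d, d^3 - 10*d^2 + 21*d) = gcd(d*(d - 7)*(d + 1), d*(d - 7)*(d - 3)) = d^2 - 7*d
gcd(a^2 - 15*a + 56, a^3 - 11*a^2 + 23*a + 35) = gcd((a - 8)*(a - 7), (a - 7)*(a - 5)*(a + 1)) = a - 7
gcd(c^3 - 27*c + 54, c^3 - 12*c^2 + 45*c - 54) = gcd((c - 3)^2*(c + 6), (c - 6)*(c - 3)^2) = c^2 - 6*c + 9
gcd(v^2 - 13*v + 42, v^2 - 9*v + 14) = v - 7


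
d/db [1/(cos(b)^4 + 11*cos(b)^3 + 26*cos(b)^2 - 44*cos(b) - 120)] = (4*cos(b)^3 + 33*cos(b)^2 + 52*cos(b) - 44)*sin(b)/(cos(b)^4 + 11*cos(b)^3 + 26*cos(b)^2 - 44*cos(b) - 120)^2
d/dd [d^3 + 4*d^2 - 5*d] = 3*d^2 + 8*d - 5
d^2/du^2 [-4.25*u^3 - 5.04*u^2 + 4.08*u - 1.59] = -25.5*u - 10.08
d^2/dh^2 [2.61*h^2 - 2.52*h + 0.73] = 5.22000000000000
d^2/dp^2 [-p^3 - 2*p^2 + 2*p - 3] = -6*p - 4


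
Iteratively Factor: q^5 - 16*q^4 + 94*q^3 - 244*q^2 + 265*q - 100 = (q - 5)*(q^4 - 11*q^3 + 39*q^2 - 49*q + 20) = (q - 5)*(q - 1)*(q^3 - 10*q^2 + 29*q - 20) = (q - 5)*(q - 4)*(q - 1)*(q^2 - 6*q + 5) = (q - 5)^2*(q - 4)*(q - 1)*(q - 1)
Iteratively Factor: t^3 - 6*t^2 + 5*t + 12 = (t - 3)*(t^2 - 3*t - 4) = (t - 4)*(t - 3)*(t + 1)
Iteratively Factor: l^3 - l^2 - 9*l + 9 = (l - 1)*(l^2 - 9) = (l - 3)*(l - 1)*(l + 3)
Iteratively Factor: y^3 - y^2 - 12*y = (y)*(y^2 - y - 12) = y*(y + 3)*(y - 4)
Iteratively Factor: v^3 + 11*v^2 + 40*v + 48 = (v + 4)*(v^2 + 7*v + 12) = (v + 4)^2*(v + 3)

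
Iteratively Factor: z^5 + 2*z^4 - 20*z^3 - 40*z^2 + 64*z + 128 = (z + 2)*(z^4 - 20*z^2 + 64) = (z - 2)*(z + 2)*(z^3 + 2*z^2 - 16*z - 32) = (z - 2)*(z + 2)^2*(z^2 - 16) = (z - 2)*(z + 2)^2*(z + 4)*(z - 4)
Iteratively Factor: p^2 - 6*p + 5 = (p - 1)*(p - 5)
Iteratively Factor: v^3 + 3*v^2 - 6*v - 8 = (v + 4)*(v^2 - v - 2) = (v - 2)*(v + 4)*(v + 1)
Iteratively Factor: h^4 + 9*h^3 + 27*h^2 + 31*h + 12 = (h + 3)*(h^3 + 6*h^2 + 9*h + 4) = (h + 1)*(h + 3)*(h^2 + 5*h + 4) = (h + 1)^2*(h + 3)*(h + 4)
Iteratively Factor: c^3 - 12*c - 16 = (c + 2)*(c^2 - 2*c - 8) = (c - 4)*(c + 2)*(c + 2)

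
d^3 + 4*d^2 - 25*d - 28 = (d - 4)*(d + 1)*(d + 7)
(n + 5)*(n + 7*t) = n^2 + 7*n*t + 5*n + 35*t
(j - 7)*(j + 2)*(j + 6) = j^3 + j^2 - 44*j - 84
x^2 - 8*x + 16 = (x - 4)^2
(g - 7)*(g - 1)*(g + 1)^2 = g^4 - 6*g^3 - 8*g^2 + 6*g + 7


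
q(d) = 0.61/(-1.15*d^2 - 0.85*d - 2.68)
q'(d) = 0.61*(2.3*d + 0.85)/(-1.15*d^2 - 0.85*d - 2.68)^2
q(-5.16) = -0.02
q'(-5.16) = -0.01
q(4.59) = -0.02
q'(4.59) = 0.01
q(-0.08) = -0.23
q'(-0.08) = 0.06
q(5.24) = -0.02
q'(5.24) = 0.01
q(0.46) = -0.18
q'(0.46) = 0.11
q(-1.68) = -0.14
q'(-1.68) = -0.09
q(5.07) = -0.02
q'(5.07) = 0.01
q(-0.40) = -0.24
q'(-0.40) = -0.01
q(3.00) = -0.04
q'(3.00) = 0.02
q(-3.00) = -0.06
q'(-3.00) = -0.03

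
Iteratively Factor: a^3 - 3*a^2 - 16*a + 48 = (a + 4)*(a^2 - 7*a + 12) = (a - 3)*(a + 4)*(a - 4)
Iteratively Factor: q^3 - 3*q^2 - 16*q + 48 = (q + 4)*(q^2 - 7*q + 12) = (q - 3)*(q + 4)*(q - 4)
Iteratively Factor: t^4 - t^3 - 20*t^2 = (t - 5)*(t^3 + 4*t^2) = t*(t - 5)*(t^2 + 4*t) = t^2*(t - 5)*(t + 4)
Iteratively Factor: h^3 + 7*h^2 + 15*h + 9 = (h + 1)*(h^2 + 6*h + 9) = (h + 1)*(h + 3)*(h + 3)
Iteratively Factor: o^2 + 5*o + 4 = (o + 1)*(o + 4)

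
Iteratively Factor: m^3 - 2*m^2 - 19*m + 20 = (m - 5)*(m^2 + 3*m - 4) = (m - 5)*(m - 1)*(m + 4)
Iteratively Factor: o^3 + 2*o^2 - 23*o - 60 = (o - 5)*(o^2 + 7*o + 12) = (o - 5)*(o + 3)*(o + 4)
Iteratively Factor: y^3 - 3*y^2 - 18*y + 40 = (y - 5)*(y^2 + 2*y - 8) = (y - 5)*(y - 2)*(y + 4)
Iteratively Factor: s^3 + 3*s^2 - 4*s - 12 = (s + 3)*(s^2 - 4) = (s + 2)*(s + 3)*(s - 2)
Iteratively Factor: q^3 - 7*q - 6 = (q + 1)*(q^2 - q - 6) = (q - 3)*(q + 1)*(q + 2)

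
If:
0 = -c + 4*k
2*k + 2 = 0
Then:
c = -4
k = -1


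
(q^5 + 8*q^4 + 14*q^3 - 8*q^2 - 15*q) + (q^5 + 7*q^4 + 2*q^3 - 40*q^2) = 2*q^5 + 15*q^4 + 16*q^3 - 48*q^2 - 15*q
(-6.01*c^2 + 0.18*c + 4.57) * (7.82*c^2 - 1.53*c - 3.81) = -46.9982*c^4 + 10.6029*c^3 + 58.3601*c^2 - 7.6779*c - 17.4117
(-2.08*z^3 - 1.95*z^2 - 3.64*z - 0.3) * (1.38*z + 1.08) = -2.8704*z^4 - 4.9374*z^3 - 7.1292*z^2 - 4.3452*z - 0.324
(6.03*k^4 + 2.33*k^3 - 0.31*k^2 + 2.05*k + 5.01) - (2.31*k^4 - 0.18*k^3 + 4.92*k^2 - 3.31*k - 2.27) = 3.72*k^4 + 2.51*k^3 - 5.23*k^2 + 5.36*k + 7.28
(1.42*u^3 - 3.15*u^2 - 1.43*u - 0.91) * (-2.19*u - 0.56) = -3.1098*u^4 + 6.1033*u^3 + 4.8957*u^2 + 2.7937*u + 0.5096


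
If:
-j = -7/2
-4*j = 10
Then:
No Solution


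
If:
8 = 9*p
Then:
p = 8/9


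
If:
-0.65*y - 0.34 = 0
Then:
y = -0.52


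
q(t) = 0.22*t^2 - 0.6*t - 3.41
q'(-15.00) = -7.20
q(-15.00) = 55.09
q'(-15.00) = -7.20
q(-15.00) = 55.09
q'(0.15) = -0.53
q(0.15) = -3.50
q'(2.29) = 0.41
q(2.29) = -3.63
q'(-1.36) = -1.20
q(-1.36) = -2.19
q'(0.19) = -0.52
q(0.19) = -3.52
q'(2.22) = 0.38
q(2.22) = -3.66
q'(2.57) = 0.53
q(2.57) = -3.50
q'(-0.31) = -0.74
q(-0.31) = -3.20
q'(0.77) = -0.26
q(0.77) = -3.74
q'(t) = 0.44*t - 0.6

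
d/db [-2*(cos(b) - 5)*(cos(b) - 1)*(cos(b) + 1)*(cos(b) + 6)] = 2*(4*cos(b)^3 + 3*cos(b)^2 - 62*cos(b) - 1)*sin(b)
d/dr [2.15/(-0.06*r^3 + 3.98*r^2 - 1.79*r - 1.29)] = (0.387*r^2 - 17.114*r + 3.8485)/(0.06*r^3 - 3.98*r^2 + 1.79*r + 1.29)^2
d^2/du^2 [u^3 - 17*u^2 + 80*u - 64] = 6*u - 34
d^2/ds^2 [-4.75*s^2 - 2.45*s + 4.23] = -9.50000000000000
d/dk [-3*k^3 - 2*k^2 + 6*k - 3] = -9*k^2 - 4*k + 6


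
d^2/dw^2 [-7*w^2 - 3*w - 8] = -14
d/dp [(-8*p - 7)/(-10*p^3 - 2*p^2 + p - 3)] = (80*p^3 + 16*p^2 - 8*p - (8*p + 7)*(30*p^2 + 4*p - 1) + 24)/(10*p^3 + 2*p^2 - p + 3)^2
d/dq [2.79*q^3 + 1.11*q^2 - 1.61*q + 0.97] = 8.37*q^2 + 2.22*q - 1.61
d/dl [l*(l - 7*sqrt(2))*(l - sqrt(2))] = 3*l^2 - 16*sqrt(2)*l + 14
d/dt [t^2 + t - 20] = 2*t + 1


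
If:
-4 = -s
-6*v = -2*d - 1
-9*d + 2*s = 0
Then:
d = 8/9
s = 4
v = 25/54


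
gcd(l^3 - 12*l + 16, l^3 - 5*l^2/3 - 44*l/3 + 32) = l + 4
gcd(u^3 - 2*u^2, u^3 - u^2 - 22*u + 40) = u - 2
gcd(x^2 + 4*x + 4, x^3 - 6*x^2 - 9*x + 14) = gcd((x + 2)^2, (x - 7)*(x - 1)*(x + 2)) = x + 2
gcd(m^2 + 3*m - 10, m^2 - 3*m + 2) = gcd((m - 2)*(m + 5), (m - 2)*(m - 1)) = m - 2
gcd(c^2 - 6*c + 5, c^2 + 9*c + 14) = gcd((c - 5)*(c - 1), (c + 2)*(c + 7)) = 1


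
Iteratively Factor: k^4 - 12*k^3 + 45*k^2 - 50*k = (k - 2)*(k^3 - 10*k^2 + 25*k) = (k - 5)*(k - 2)*(k^2 - 5*k) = k*(k - 5)*(k - 2)*(k - 5)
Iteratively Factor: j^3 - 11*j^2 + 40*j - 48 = (j - 4)*(j^2 - 7*j + 12) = (j - 4)*(j - 3)*(j - 4)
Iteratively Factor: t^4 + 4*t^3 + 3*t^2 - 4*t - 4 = (t + 2)*(t^3 + 2*t^2 - t - 2) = (t + 1)*(t + 2)*(t^2 + t - 2) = (t - 1)*(t + 1)*(t + 2)*(t + 2)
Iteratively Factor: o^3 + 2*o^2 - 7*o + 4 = (o - 1)*(o^2 + 3*o - 4) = (o - 1)*(o + 4)*(o - 1)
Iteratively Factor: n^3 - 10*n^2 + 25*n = (n - 5)*(n^2 - 5*n) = n*(n - 5)*(n - 5)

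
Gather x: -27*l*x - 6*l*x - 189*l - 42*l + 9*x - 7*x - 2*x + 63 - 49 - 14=-33*l*x - 231*l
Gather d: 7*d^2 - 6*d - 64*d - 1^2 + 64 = 7*d^2 - 70*d + 63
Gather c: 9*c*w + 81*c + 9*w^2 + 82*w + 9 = c*(9*w + 81) + 9*w^2 + 82*w + 9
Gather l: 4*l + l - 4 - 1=5*l - 5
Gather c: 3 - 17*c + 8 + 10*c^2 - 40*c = 10*c^2 - 57*c + 11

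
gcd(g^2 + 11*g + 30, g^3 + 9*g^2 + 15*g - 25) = g + 5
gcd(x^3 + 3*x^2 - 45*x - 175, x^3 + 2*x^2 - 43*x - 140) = x^2 - 2*x - 35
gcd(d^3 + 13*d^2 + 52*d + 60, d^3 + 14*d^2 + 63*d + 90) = d^2 + 11*d + 30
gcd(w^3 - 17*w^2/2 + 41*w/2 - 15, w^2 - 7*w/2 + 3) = w^2 - 7*w/2 + 3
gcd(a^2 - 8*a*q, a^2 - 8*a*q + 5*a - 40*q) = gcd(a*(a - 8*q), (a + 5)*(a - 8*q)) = -a + 8*q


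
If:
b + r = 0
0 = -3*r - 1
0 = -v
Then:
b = 1/3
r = -1/3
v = 0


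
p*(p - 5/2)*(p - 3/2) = p^3 - 4*p^2 + 15*p/4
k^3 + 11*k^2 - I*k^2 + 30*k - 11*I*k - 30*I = (k + 5)*(k + 6)*(k - I)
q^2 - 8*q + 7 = (q - 7)*(q - 1)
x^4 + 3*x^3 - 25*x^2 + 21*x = x*(x - 3)*(x - 1)*(x + 7)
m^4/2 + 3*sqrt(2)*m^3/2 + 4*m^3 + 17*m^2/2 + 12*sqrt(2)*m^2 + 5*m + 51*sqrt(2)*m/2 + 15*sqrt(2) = (m/2 + 1/2)*(m + 2)*(m + 5)*(m + 3*sqrt(2))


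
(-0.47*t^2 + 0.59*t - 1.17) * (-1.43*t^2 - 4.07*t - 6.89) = 0.6721*t^4 + 1.0692*t^3 + 2.5101*t^2 + 0.696800000000001*t + 8.0613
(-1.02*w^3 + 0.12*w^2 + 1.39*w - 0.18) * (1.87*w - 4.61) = -1.9074*w^4 + 4.9266*w^3 + 2.0461*w^2 - 6.7445*w + 0.8298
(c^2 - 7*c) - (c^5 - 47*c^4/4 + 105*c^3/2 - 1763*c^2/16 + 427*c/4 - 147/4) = -c^5 + 47*c^4/4 - 105*c^3/2 + 1779*c^2/16 - 455*c/4 + 147/4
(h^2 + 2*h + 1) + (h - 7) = h^2 + 3*h - 6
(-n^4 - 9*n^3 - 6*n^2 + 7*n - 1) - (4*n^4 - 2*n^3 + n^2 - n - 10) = -5*n^4 - 7*n^3 - 7*n^2 + 8*n + 9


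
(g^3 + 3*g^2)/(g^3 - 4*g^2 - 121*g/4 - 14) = 4*g^2*(g + 3)/(4*g^3 - 16*g^2 - 121*g - 56)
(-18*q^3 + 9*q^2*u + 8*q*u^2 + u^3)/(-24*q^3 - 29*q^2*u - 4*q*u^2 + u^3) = (6*q^2 - 5*q*u - u^2)/(8*q^2 + 7*q*u - u^2)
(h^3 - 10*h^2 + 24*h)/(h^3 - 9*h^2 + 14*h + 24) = h/(h + 1)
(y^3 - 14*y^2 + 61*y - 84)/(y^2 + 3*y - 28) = (y^2 - 10*y + 21)/(y + 7)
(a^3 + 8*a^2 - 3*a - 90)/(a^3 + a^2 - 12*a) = (a^2 + 11*a + 30)/(a*(a + 4))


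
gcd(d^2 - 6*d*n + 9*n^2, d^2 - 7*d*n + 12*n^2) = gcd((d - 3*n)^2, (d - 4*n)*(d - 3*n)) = d - 3*n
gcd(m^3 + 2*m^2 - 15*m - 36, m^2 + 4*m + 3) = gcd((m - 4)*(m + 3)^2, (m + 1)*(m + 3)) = m + 3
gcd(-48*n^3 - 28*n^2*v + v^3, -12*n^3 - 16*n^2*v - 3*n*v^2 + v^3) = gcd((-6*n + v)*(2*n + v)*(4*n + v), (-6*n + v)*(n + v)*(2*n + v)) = -12*n^2 - 4*n*v + v^2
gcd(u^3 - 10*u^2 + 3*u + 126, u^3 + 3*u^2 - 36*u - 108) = u^2 - 3*u - 18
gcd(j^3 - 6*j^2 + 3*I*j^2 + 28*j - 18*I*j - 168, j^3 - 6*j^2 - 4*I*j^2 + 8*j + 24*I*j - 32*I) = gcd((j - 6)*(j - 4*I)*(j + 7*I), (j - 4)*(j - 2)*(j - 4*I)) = j - 4*I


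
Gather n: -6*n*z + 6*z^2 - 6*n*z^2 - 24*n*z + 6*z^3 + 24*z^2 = n*(-6*z^2 - 30*z) + 6*z^3 + 30*z^2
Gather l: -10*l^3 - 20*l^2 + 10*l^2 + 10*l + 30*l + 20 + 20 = -10*l^3 - 10*l^2 + 40*l + 40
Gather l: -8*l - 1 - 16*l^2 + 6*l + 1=-16*l^2 - 2*l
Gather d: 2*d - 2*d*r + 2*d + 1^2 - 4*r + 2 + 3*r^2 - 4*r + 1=d*(4 - 2*r) + 3*r^2 - 8*r + 4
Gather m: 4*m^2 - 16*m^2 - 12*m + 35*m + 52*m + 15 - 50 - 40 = -12*m^2 + 75*m - 75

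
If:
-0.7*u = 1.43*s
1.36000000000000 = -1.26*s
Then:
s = -1.08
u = 2.20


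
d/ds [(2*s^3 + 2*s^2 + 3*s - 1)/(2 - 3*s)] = (-12*s^3 + 6*s^2 + 8*s + 3)/(9*s^2 - 12*s + 4)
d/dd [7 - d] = -1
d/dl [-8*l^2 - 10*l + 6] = -16*l - 10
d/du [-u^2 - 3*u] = -2*u - 3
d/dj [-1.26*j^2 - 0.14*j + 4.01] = -2.52*j - 0.14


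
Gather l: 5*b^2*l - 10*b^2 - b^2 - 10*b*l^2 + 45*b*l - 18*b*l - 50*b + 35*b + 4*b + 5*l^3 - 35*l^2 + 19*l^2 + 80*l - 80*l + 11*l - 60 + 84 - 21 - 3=-11*b^2 - 11*b + 5*l^3 + l^2*(-10*b - 16) + l*(5*b^2 + 27*b + 11)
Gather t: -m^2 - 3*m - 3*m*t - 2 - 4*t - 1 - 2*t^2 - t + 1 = -m^2 - 3*m - 2*t^2 + t*(-3*m - 5) - 2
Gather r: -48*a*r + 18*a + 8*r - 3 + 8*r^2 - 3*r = 18*a + 8*r^2 + r*(5 - 48*a) - 3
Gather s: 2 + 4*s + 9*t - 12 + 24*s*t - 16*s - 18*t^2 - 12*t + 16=s*(24*t - 12) - 18*t^2 - 3*t + 6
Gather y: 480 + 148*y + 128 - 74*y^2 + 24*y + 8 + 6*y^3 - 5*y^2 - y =6*y^3 - 79*y^2 + 171*y + 616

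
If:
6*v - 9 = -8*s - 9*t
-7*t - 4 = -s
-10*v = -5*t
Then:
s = 111/68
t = -23/68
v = -23/136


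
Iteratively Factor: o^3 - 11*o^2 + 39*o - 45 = (o - 3)*(o^2 - 8*o + 15) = (o - 3)^2*(o - 5)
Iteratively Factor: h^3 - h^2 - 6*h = (h + 2)*(h^2 - 3*h) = (h - 3)*(h + 2)*(h)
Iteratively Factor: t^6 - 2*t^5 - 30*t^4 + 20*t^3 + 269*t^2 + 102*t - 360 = (t + 2)*(t^5 - 4*t^4 - 22*t^3 + 64*t^2 + 141*t - 180) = (t - 5)*(t + 2)*(t^4 + t^3 - 17*t^2 - 21*t + 36) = (t - 5)*(t - 1)*(t + 2)*(t^3 + 2*t^2 - 15*t - 36) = (t - 5)*(t - 4)*(t - 1)*(t + 2)*(t^2 + 6*t + 9) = (t - 5)*(t - 4)*(t - 1)*(t + 2)*(t + 3)*(t + 3)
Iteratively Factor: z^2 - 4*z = (z - 4)*(z)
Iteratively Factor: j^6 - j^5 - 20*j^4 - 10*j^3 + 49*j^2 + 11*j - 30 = (j - 1)*(j^5 - 20*j^3 - 30*j^2 + 19*j + 30) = (j - 1)*(j + 3)*(j^4 - 3*j^3 - 11*j^2 + 3*j + 10) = (j - 1)*(j + 1)*(j + 3)*(j^3 - 4*j^2 - 7*j + 10) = (j - 5)*(j - 1)*(j + 1)*(j + 3)*(j^2 + j - 2) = (j - 5)*(j - 1)^2*(j + 1)*(j + 3)*(j + 2)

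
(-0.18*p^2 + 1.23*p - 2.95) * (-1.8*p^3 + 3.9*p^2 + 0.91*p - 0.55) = 0.324*p^5 - 2.916*p^4 + 9.9432*p^3 - 10.2867*p^2 - 3.361*p + 1.6225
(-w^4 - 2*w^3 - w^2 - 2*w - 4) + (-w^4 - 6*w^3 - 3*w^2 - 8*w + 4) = -2*w^4 - 8*w^3 - 4*w^2 - 10*w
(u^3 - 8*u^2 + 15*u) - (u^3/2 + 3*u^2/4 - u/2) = u^3/2 - 35*u^2/4 + 31*u/2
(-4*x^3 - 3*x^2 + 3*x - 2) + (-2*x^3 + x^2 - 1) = -6*x^3 - 2*x^2 + 3*x - 3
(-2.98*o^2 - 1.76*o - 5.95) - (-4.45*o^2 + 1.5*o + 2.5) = 1.47*o^2 - 3.26*o - 8.45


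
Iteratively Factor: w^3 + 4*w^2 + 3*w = (w)*(w^2 + 4*w + 3) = w*(w + 3)*(w + 1)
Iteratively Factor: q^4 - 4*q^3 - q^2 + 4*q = (q + 1)*(q^3 - 5*q^2 + 4*q) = q*(q + 1)*(q^2 - 5*q + 4) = q*(q - 4)*(q + 1)*(q - 1)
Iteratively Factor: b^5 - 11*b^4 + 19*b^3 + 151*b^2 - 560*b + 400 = (b - 5)*(b^4 - 6*b^3 - 11*b^2 + 96*b - 80) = (b - 5)*(b - 1)*(b^3 - 5*b^2 - 16*b + 80) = (b - 5)^2*(b - 1)*(b^2 - 16) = (b - 5)^2*(b - 1)*(b + 4)*(b - 4)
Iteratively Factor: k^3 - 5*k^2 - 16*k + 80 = (k - 4)*(k^2 - k - 20) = (k - 4)*(k + 4)*(k - 5)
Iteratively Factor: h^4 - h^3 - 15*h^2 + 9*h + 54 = (h + 3)*(h^3 - 4*h^2 - 3*h + 18) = (h - 3)*(h + 3)*(h^2 - h - 6) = (h - 3)^2*(h + 3)*(h + 2)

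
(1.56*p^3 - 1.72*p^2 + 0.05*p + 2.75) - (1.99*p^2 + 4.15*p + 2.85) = 1.56*p^3 - 3.71*p^2 - 4.1*p - 0.1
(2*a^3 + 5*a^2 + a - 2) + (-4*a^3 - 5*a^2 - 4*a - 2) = -2*a^3 - 3*a - 4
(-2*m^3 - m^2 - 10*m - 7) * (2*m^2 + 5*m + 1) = -4*m^5 - 12*m^4 - 27*m^3 - 65*m^2 - 45*m - 7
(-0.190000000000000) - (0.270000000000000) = -0.460000000000000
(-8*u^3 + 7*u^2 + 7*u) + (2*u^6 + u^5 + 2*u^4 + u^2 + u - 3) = 2*u^6 + u^5 + 2*u^4 - 8*u^3 + 8*u^2 + 8*u - 3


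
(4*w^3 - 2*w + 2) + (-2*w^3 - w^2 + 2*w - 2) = 2*w^3 - w^2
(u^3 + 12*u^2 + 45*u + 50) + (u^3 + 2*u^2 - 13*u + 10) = 2*u^3 + 14*u^2 + 32*u + 60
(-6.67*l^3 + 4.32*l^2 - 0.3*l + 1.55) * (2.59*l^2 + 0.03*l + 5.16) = -17.2753*l^5 + 10.9887*l^4 - 35.0646*l^3 + 26.2967*l^2 - 1.5015*l + 7.998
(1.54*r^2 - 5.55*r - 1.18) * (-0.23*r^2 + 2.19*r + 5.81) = -0.3542*r^4 + 4.6491*r^3 - 2.9357*r^2 - 34.8297*r - 6.8558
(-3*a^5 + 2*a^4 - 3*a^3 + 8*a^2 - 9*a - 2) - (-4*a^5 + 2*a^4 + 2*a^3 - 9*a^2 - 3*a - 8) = a^5 - 5*a^3 + 17*a^2 - 6*a + 6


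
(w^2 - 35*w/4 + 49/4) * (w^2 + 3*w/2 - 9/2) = w^4 - 29*w^3/4 - 43*w^2/8 + 231*w/4 - 441/8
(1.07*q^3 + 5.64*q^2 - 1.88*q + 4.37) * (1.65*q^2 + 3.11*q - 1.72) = 1.7655*q^5 + 12.6337*q^4 + 12.598*q^3 - 8.3371*q^2 + 16.8243*q - 7.5164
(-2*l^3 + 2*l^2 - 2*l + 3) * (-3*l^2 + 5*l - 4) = 6*l^5 - 16*l^4 + 24*l^3 - 27*l^2 + 23*l - 12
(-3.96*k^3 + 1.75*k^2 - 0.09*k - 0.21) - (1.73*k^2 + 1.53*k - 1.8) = -3.96*k^3 + 0.02*k^2 - 1.62*k + 1.59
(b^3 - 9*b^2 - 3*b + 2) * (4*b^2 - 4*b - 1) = 4*b^5 - 40*b^4 + 23*b^3 + 29*b^2 - 5*b - 2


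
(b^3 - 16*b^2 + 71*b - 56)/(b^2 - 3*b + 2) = (b^2 - 15*b + 56)/(b - 2)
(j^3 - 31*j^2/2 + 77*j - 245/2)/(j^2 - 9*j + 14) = (2*j^2 - 17*j + 35)/(2*(j - 2))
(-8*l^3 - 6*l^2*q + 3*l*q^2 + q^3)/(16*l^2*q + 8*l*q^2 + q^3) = (-2*l^2 - l*q + q^2)/(q*(4*l + q))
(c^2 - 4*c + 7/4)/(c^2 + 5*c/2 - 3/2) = (c - 7/2)/(c + 3)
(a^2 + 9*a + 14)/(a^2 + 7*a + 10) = (a + 7)/(a + 5)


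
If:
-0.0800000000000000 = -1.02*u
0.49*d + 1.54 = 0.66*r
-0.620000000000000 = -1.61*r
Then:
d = -2.62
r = 0.39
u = 0.08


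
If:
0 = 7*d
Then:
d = 0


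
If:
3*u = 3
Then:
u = 1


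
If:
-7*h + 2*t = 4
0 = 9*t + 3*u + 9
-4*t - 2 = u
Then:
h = -2/7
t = 1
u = -6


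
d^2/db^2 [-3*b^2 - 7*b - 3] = -6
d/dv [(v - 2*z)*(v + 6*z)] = 2*v + 4*z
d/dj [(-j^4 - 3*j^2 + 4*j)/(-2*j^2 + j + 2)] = (-j*(4*j - 1)*(j^3 + 3*j - 4) + 2*(-2*j^2 + j + 2)*(-2*j^3 - 3*j + 2))/(-2*j^2 + j + 2)^2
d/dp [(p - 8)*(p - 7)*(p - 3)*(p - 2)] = 4*p^3 - 60*p^2 + 274*p - 370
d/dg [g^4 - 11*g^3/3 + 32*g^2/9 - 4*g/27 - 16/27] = 4*g^3 - 11*g^2 + 64*g/9 - 4/27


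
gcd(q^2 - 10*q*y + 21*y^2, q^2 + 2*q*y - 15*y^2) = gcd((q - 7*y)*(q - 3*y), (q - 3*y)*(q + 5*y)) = -q + 3*y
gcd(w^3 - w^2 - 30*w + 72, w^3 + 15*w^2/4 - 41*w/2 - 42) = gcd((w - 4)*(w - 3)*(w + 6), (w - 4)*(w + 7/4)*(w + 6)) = w^2 + 2*w - 24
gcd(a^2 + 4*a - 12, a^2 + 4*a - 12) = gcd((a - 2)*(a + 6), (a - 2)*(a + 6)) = a^2 + 4*a - 12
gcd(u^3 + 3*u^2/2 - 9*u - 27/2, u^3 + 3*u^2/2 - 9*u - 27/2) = u^3 + 3*u^2/2 - 9*u - 27/2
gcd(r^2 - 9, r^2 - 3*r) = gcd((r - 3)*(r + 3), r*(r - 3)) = r - 3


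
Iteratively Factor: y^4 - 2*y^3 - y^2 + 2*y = (y - 2)*(y^3 - y) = y*(y - 2)*(y^2 - 1) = y*(y - 2)*(y - 1)*(y + 1)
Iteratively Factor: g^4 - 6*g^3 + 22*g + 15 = (g - 3)*(g^3 - 3*g^2 - 9*g - 5) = (g - 3)*(g + 1)*(g^2 - 4*g - 5) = (g - 5)*(g - 3)*(g + 1)*(g + 1)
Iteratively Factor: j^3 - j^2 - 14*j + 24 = (j - 2)*(j^2 + j - 12) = (j - 2)*(j + 4)*(j - 3)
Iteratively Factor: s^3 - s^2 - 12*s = (s + 3)*(s^2 - 4*s) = s*(s + 3)*(s - 4)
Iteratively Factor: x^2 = (x)*(x)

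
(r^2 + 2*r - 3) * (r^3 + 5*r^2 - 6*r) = r^5 + 7*r^4 + r^3 - 27*r^2 + 18*r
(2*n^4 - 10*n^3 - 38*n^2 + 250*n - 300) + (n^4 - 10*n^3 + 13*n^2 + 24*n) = 3*n^4 - 20*n^3 - 25*n^2 + 274*n - 300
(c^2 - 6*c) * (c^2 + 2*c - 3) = c^4 - 4*c^3 - 15*c^2 + 18*c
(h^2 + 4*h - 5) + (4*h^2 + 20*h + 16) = 5*h^2 + 24*h + 11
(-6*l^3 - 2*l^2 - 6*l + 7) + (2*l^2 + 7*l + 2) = -6*l^3 + l + 9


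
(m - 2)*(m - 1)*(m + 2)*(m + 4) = m^4 + 3*m^3 - 8*m^2 - 12*m + 16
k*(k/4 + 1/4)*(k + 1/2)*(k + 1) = k^4/4 + 5*k^3/8 + k^2/2 + k/8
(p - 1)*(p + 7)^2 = p^3 + 13*p^2 + 35*p - 49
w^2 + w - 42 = (w - 6)*(w + 7)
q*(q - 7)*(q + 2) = q^3 - 5*q^2 - 14*q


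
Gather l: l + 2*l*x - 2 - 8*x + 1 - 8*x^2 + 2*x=l*(2*x + 1) - 8*x^2 - 6*x - 1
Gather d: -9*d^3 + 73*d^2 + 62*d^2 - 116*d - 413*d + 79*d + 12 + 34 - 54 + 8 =-9*d^3 + 135*d^2 - 450*d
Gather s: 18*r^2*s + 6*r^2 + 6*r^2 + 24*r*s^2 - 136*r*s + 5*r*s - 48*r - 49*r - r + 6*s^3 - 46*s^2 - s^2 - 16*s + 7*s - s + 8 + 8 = 12*r^2 - 98*r + 6*s^3 + s^2*(24*r - 47) + s*(18*r^2 - 131*r - 10) + 16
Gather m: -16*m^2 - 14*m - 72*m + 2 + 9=-16*m^2 - 86*m + 11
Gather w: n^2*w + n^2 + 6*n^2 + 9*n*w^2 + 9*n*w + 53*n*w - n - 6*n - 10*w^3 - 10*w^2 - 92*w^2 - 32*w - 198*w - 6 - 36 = 7*n^2 - 7*n - 10*w^3 + w^2*(9*n - 102) + w*(n^2 + 62*n - 230) - 42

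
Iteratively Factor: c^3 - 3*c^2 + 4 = (c - 2)*(c^2 - c - 2) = (c - 2)*(c + 1)*(c - 2)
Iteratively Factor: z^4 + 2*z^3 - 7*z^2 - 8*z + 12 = (z + 3)*(z^3 - z^2 - 4*z + 4) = (z + 2)*(z + 3)*(z^2 - 3*z + 2) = (z - 2)*(z + 2)*(z + 3)*(z - 1)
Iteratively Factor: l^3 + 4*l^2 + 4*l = (l + 2)*(l^2 + 2*l) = l*(l + 2)*(l + 2)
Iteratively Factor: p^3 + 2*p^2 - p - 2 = (p - 1)*(p^2 + 3*p + 2) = (p - 1)*(p + 1)*(p + 2)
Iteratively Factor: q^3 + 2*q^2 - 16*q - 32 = (q - 4)*(q^2 + 6*q + 8) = (q - 4)*(q + 2)*(q + 4)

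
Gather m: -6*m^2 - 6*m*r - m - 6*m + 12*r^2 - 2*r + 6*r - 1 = -6*m^2 + m*(-6*r - 7) + 12*r^2 + 4*r - 1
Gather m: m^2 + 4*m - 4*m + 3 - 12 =m^2 - 9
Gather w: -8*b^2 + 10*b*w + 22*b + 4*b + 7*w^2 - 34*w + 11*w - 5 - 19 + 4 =-8*b^2 + 26*b + 7*w^2 + w*(10*b - 23) - 20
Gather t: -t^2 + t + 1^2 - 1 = -t^2 + t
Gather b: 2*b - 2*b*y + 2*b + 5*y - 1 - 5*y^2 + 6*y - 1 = b*(4 - 2*y) - 5*y^2 + 11*y - 2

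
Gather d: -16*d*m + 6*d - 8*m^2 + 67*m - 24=d*(6 - 16*m) - 8*m^2 + 67*m - 24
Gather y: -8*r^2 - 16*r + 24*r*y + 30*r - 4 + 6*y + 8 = -8*r^2 + 14*r + y*(24*r + 6) + 4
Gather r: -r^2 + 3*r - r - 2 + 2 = -r^2 + 2*r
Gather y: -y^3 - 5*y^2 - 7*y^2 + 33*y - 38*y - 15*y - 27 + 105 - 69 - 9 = -y^3 - 12*y^2 - 20*y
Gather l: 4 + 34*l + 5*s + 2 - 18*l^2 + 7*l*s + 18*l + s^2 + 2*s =-18*l^2 + l*(7*s + 52) + s^2 + 7*s + 6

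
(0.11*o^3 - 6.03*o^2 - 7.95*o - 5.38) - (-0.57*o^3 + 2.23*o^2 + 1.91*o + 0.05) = 0.68*o^3 - 8.26*o^2 - 9.86*o - 5.43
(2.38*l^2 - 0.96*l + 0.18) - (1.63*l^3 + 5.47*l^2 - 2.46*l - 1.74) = -1.63*l^3 - 3.09*l^2 + 1.5*l + 1.92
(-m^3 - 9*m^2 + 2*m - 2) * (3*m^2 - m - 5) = -3*m^5 - 26*m^4 + 20*m^3 + 37*m^2 - 8*m + 10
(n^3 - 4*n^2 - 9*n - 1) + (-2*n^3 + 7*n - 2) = -n^3 - 4*n^2 - 2*n - 3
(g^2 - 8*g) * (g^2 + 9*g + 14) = g^4 + g^3 - 58*g^2 - 112*g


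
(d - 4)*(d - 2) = d^2 - 6*d + 8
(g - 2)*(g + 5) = g^2 + 3*g - 10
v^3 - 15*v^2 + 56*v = v*(v - 8)*(v - 7)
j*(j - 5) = j^2 - 5*j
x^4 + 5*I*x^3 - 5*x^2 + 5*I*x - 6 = (x - I)*(x + I)*(x + 2*I)*(x + 3*I)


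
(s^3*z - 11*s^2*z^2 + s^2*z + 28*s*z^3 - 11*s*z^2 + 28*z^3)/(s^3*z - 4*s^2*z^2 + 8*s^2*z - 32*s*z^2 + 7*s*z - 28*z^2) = (s - 7*z)/(s + 7)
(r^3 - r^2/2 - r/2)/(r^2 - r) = r + 1/2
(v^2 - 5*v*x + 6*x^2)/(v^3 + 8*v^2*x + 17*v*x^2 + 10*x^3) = (v^2 - 5*v*x + 6*x^2)/(v^3 + 8*v^2*x + 17*v*x^2 + 10*x^3)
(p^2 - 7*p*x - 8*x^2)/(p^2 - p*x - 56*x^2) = (p + x)/(p + 7*x)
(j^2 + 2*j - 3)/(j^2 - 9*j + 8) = (j + 3)/(j - 8)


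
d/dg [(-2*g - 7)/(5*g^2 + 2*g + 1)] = 2*(5*g^2 + 35*g + 6)/(25*g^4 + 20*g^3 + 14*g^2 + 4*g + 1)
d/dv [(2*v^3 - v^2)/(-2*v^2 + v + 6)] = v*(-4*v^3 + 4*v^2 + 35*v - 12)/(4*v^4 - 4*v^3 - 23*v^2 + 12*v + 36)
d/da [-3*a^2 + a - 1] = 1 - 6*a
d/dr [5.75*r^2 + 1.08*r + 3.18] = 11.5*r + 1.08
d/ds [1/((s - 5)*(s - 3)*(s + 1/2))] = 4*(-3*s^2 + 15*s - 11)/(4*s^6 - 60*s^5 + 313*s^4 - 600*s^3 + 34*s^2 + 660*s + 225)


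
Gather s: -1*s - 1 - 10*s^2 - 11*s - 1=-10*s^2 - 12*s - 2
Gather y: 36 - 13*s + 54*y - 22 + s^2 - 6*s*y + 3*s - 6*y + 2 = s^2 - 10*s + y*(48 - 6*s) + 16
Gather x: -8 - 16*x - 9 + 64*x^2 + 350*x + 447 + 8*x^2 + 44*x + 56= 72*x^2 + 378*x + 486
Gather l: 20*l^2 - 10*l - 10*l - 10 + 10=20*l^2 - 20*l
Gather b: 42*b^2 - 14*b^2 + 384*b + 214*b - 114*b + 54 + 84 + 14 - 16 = 28*b^2 + 484*b + 136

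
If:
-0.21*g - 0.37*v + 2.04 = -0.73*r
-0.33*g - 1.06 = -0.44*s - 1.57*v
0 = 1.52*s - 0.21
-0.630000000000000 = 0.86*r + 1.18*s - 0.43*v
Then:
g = 6.46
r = 0.08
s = 0.14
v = 1.99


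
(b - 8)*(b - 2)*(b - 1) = b^3 - 11*b^2 + 26*b - 16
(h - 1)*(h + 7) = h^2 + 6*h - 7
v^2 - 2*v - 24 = (v - 6)*(v + 4)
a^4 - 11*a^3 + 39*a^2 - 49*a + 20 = (a - 5)*(a - 4)*(a - 1)^2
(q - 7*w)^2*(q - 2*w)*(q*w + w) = q^4*w - 16*q^3*w^2 + q^3*w + 77*q^2*w^3 - 16*q^2*w^2 - 98*q*w^4 + 77*q*w^3 - 98*w^4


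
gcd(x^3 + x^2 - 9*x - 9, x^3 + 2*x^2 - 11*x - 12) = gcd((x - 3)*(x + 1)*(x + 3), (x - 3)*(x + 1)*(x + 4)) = x^2 - 2*x - 3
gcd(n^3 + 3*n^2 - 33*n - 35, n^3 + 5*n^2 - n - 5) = n + 1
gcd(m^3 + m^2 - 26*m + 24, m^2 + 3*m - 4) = m - 1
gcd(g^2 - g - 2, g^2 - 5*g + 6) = g - 2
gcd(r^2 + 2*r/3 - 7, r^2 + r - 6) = r + 3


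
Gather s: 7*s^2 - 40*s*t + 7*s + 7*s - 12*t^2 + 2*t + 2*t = 7*s^2 + s*(14 - 40*t) - 12*t^2 + 4*t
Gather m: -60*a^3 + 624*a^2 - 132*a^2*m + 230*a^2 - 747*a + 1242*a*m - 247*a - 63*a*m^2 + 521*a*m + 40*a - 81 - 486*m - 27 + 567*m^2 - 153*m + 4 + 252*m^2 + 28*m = -60*a^3 + 854*a^2 - 954*a + m^2*(819 - 63*a) + m*(-132*a^2 + 1763*a - 611) - 104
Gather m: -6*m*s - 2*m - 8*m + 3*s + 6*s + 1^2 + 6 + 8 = m*(-6*s - 10) + 9*s + 15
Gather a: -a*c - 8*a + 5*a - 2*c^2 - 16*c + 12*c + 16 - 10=a*(-c - 3) - 2*c^2 - 4*c + 6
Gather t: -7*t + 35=35 - 7*t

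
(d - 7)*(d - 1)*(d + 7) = d^3 - d^2 - 49*d + 49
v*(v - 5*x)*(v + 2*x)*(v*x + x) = v^4*x - 3*v^3*x^2 + v^3*x - 10*v^2*x^3 - 3*v^2*x^2 - 10*v*x^3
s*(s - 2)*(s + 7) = s^3 + 5*s^2 - 14*s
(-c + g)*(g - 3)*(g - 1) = -c*g^2 + 4*c*g - 3*c + g^3 - 4*g^2 + 3*g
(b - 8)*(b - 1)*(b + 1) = b^3 - 8*b^2 - b + 8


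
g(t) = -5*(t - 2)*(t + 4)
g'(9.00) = -100.00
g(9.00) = -455.00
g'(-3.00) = 20.00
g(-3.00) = 25.00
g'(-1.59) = 5.90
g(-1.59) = 43.26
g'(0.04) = -10.40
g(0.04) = 39.59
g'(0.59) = -15.90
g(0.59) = 32.36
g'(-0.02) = -9.80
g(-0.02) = 40.20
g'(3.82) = -48.20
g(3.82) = -71.16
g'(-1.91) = 9.10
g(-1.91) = 40.86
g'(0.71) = -17.10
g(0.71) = 30.38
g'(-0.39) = -6.10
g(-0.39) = 43.14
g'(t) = -10*t - 10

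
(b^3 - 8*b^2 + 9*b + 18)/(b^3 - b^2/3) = 3*(b^3 - 8*b^2 + 9*b + 18)/(b^2*(3*b - 1))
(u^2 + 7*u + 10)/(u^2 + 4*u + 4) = (u + 5)/(u + 2)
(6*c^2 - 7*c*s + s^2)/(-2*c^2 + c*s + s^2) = (-6*c + s)/(2*c + s)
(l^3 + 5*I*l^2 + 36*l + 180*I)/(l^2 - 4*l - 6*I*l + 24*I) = (l^2 + 11*I*l - 30)/(l - 4)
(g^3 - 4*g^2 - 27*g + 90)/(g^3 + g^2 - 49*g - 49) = (g^3 - 4*g^2 - 27*g + 90)/(g^3 + g^2 - 49*g - 49)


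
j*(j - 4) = j^2 - 4*j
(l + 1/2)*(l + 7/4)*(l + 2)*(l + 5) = l^4 + 37*l^3/4 + 213*l^2/8 + 229*l/8 + 35/4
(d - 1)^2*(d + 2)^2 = d^4 + 2*d^3 - 3*d^2 - 4*d + 4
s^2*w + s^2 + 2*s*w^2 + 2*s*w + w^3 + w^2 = (s + w)^2*(w + 1)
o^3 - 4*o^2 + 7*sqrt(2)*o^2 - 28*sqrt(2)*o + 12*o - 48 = (o - 4)*(o + sqrt(2))*(o + 6*sqrt(2))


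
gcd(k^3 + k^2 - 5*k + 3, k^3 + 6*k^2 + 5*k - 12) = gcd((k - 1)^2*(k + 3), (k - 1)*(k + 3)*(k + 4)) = k^2 + 2*k - 3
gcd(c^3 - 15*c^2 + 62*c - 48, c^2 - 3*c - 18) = c - 6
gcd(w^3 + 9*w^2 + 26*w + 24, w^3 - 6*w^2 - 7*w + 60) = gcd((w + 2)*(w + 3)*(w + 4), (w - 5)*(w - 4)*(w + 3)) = w + 3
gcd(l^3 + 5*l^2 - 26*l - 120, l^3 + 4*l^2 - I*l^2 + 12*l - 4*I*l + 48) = l + 4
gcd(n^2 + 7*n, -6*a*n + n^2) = n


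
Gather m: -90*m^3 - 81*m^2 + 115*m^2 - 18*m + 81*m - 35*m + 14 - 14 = -90*m^3 + 34*m^2 + 28*m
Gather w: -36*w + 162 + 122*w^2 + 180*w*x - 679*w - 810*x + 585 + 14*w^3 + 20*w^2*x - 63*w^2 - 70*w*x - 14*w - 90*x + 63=14*w^3 + w^2*(20*x + 59) + w*(110*x - 729) - 900*x + 810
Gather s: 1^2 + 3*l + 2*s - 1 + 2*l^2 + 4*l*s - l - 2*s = 2*l^2 + 4*l*s + 2*l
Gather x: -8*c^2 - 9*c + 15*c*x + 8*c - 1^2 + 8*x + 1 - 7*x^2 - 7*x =-8*c^2 - c - 7*x^2 + x*(15*c + 1)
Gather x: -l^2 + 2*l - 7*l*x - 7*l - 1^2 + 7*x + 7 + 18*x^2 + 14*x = -l^2 - 5*l + 18*x^2 + x*(21 - 7*l) + 6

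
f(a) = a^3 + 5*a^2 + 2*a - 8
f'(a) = 3*a^2 + 10*a + 2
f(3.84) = 130.03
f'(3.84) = 84.64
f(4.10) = 153.17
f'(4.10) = 93.43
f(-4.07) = -0.73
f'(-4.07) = 10.99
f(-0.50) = -7.88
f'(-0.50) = -2.25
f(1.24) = 4.07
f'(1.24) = 19.01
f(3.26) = 86.30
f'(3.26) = 66.48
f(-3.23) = 4.01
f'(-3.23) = 1.00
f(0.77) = -3.04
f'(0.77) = 11.48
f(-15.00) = -2288.00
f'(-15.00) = 527.00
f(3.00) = 70.00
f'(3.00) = 59.00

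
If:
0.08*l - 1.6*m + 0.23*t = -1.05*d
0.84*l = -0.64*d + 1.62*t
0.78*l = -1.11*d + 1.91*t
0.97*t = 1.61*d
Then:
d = 0.00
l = 0.00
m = 0.00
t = 0.00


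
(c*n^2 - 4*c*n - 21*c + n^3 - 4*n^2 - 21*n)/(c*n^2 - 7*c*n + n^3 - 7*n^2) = (n + 3)/n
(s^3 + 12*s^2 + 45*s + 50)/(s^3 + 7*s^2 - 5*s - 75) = (s + 2)/(s - 3)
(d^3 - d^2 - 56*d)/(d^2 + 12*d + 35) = d*(d - 8)/(d + 5)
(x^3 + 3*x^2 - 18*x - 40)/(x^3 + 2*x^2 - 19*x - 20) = (x + 2)/(x + 1)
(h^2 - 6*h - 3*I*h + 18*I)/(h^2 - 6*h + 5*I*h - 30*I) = (h - 3*I)/(h + 5*I)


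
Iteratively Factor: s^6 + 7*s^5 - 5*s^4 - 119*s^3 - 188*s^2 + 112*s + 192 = (s + 4)*(s^5 + 3*s^4 - 17*s^3 - 51*s^2 + 16*s + 48) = (s + 1)*(s + 4)*(s^4 + 2*s^3 - 19*s^2 - 32*s + 48) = (s + 1)*(s + 3)*(s + 4)*(s^3 - s^2 - 16*s + 16) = (s + 1)*(s + 3)*(s + 4)^2*(s^2 - 5*s + 4) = (s - 4)*(s + 1)*(s + 3)*(s + 4)^2*(s - 1)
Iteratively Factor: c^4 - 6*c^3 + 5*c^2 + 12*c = (c + 1)*(c^3 - 7*c^2 + 12*c) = (c - 3)*(c + 1)*(c^2 - 4*c) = c*(c - 3)*(c + 1)*(c - 4)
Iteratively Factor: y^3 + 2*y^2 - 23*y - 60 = (y - 5)*(y^2 + 7*y + 12) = (y - 5)*(y + 4)*(y + 3)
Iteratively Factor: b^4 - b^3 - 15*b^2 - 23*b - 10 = (b - 5)*(b^3 + 4*b^2 + 5*b + 2) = (b - 5)*(b + 1)*(b^2 + 3*b + 2) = (b - 5)*(b + 1)^2*(b + 2)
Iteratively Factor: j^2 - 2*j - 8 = (j + 2)*(j - 4)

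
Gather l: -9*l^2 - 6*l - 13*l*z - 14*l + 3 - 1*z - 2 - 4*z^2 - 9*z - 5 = -9*l^2 + l*(-13*z - 20) - 4*z^2 - 10*z - 4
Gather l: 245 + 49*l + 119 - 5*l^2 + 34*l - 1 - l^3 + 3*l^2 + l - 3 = -l^3 - 2*l^2 + 84*l + 360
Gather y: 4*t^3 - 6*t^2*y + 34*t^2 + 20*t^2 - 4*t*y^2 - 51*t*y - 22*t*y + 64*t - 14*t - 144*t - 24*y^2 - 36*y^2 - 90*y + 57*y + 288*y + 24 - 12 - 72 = 4*t^3 + 54*t^2 - 94*t + y^2*(-4*t - 60) + y*(-6*t^2 - 73*t + 255) - 60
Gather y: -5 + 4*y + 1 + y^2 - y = y^2 + 3*y - 4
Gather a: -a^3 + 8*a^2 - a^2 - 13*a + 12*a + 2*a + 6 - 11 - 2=-a^3 + 7*a^2 + a - 7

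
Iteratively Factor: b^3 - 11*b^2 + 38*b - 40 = (b - 4)*(b^2 - 7*b + 10) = (b - 4)*(b - 2)*(b - 5)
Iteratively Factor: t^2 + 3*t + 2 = (t + 1)*(t + 2)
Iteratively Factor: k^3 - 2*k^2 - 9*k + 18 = (k - 2)*(k^2 - 9) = (k - 2)*(k + 3)*(k - 3)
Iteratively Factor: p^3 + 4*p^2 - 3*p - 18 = (p - 2)*(p^2 + 6*p + 9) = (p - 2)*(p + 3)*(p + 3)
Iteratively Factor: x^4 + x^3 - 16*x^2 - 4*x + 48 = (x + 4)*(x^3 - 3*x^2 - 4*x + 12) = (x - 3)*(x + 4)*(x^2 - 4) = (x - 3)*(x + 2)*(x + 4)*(x - 2)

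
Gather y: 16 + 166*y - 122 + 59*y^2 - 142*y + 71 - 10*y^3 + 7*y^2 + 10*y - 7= -10*y^3 + 66*y^2 + 34*y - 42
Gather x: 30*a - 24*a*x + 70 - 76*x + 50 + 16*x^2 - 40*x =30*a + 16*x^2 + x*(-24*a - 116) + 120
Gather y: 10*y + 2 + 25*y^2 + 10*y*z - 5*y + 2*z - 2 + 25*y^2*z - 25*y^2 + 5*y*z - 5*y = 25*y^2*z + 15*y*z + 2*z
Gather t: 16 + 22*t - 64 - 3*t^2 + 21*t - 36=-3*t^2 + 43*t - 84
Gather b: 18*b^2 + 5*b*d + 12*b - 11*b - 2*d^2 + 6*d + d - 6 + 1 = 18*b^2 + b*(5*d + 1) - 2*d^2 + 7*d - 5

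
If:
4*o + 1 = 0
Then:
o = -1/4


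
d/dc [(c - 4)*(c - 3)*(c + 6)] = 3*c^2 - 2*c - 30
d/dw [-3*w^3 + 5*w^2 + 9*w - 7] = -9*w^2 + 10*w + 9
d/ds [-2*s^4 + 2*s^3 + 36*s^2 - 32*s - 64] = -8*s^3 + 6*s^2 + 72*s - 32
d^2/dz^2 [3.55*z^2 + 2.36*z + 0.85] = 7.10000000000000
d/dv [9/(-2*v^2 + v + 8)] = 9*(4*v - 1)/(-2*v^2 + v + 8)^2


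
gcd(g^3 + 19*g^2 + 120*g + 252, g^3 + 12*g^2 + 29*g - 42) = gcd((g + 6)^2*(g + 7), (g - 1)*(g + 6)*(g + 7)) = g^2 + 13*g + 42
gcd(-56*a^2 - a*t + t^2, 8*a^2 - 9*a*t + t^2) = -8*a + t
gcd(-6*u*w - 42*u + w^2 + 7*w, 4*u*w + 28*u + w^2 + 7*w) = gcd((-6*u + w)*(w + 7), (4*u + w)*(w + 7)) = w + 7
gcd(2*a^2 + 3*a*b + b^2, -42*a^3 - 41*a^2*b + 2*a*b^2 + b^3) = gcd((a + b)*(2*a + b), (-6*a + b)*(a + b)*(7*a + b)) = a + b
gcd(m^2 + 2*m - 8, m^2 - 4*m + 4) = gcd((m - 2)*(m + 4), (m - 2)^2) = m - 2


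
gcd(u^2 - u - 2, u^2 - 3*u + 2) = u - 2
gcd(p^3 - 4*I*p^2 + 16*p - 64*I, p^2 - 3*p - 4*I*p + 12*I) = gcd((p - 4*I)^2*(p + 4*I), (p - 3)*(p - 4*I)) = p - 4*I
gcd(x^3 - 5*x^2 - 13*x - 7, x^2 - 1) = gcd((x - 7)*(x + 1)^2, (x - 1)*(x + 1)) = x + 1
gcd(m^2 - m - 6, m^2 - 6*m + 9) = m - 3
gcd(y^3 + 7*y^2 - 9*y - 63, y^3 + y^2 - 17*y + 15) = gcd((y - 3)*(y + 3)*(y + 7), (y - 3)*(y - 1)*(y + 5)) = y - 3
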